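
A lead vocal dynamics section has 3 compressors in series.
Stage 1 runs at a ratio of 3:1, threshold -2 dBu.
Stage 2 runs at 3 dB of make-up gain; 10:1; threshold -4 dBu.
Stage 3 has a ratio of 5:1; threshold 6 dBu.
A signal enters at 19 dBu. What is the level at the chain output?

Stage 1: overshoot 21 dB → 21/3 = 7 dB → 5 dBu.
Stage 2: 9 dB above -4 dBu, reduced 10:1 to 0.9 dB above → -3.1 dBu; +3 dB make-up → -0.1 dBu.
Stage 3: below threshold (-0.1 ≤ 6); passes unchanged; output -0.1 dBu.

-0.1 dBu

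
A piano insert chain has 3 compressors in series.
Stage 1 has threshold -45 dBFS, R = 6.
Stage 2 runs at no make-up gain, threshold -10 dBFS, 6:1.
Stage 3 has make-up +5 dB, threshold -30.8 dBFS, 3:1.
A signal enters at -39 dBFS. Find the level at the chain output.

Stage 1: -39 dBFS is 6 dB over -45 dBFS; at 6:1 that becomes 1 dB over, giving -44 dBFS.
Stage 2: -44 dBFS ≤ -10 dBFS, so stage 2 doesn't engage; output -44 dBFS.
Stage 3: -44 dBFS is at or below the -30.8 dBFS threshold — no compression; make-up brings it to -39 dBFS.

-39 dBFS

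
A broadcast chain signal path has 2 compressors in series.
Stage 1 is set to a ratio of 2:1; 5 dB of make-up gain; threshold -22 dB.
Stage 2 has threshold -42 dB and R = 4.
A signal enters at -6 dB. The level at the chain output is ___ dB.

Stage 1: overshoot 16 dB → 16/2 = 8 dB → -14 dB; +5 dB make-up → -9 dB.
Stage 2: 33 dB above -42 dB, reduced 4:1 to 8.25 dB above → -33.75 dB.

-33.75 dB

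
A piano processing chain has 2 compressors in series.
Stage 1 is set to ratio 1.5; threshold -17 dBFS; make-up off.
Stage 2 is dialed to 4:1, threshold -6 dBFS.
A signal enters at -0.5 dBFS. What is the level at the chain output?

Stage 1: overshoot 16.5 dB → 16.5/1.5 = 11 dB → -6 dBFS.
Stage 2: below threshold (-6 ≤ -6); passes unchanged; output -6 dBFS.

-6 dBFS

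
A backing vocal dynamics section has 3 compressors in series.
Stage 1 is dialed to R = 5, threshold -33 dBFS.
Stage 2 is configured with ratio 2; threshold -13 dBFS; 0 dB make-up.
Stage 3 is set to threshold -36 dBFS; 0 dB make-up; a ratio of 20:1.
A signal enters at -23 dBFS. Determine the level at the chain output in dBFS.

Stage 1: -23 dBFS is 10 dB over -33 dBFS; at 5:1 that becomes 2 dB over, giving -31 dBFS.
Stage 2: below threshold (-31 ≤ -13); passes unchanged; output -31 dBFS.
Stage 3: -31 dBFS is 5 dB over -36 dBFS; at 20:1 that becomes 0.25 dB over, giving -35.75 dBFS.

-35.75 dBFS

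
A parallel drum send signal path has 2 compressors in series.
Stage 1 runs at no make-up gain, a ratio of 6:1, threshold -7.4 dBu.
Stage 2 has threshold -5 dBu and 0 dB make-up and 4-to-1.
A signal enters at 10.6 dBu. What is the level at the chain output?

-4.85 dBu

Stage 1: overshoot 18 dB → 18/6 = 3 dB → -4.4 dBu.
Stage 2: 0.6 dB above -5 dBu, reduced 4:1 to 0.15 dB above → -4.85 dBu.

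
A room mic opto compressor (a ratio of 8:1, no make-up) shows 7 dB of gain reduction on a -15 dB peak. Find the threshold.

Input is 8 dB above T (since output overshoot × R = input overshoot: (-22 − T)·8 = -15 − T gives T = -23 dB).
Check: -23 + (-15 − (-23))/8 = -23 + 1 = -22 dB. ✓

-23 dB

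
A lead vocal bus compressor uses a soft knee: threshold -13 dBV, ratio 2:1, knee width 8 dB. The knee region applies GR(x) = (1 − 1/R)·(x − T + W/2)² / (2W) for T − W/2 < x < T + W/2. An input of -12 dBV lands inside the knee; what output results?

-12.78125 dBV

x − T + W/2 = -12 − (-13) + 4 = 5.
GR = (1 − 1/2) × 5² / 16 = 0.5 × 25 / 16 = 0.78125 dB.
Output = -12 − 0.78125 = -12.78125 dBV.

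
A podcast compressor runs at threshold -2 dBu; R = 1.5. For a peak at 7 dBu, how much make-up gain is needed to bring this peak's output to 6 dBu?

Without make-up, output = threshold + overshoot/1.5 = -2 + 6 = 4 dBu.
Gap to target: 2 dB.

2 dB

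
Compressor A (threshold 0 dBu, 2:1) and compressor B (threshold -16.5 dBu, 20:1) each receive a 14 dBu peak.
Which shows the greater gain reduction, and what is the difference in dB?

B, by 21.975 dB

A: overshoot 14 dB → output overshoot 7 dB → GR 7 dB.
B: overshoot 30.5 dB → output overshoot 1.525 dB → GR 28.975 dB.
B applies 21.975 dB more gain reduction.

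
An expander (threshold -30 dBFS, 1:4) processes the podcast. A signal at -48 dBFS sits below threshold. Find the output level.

-102 dBFS

Undershoot = (-30) − (-48) = 18 dB.
At 1:4, that expands to 72 dB under threshold.
Output = -30 − 72 = -102 dBFS.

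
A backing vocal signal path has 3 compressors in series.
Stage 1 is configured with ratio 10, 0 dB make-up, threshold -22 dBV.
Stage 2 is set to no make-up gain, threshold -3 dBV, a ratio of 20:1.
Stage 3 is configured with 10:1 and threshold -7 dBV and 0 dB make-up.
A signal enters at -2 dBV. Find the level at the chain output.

Stage 1: overshoot 20 dB → 20/10 = 2 dB → -20 dBV.
Stage 2: -20 dBV ≤ -3 dBV, so stage 2 doesn't engage; output -20 dBV.
Stage 3: below threshold (-20 ≤ -7); passes unchanged; output -20 dBV.

-20 dBV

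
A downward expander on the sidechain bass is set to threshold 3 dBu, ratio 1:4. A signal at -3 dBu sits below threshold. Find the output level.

The input is 6 dB below the 3 dBu threshold.
A 1:4 expander multiplies undershoot by 4: 6 × 4 = 24 dB below threshold.
Output = 3 − 24 = -21 dBu.

-21 dBu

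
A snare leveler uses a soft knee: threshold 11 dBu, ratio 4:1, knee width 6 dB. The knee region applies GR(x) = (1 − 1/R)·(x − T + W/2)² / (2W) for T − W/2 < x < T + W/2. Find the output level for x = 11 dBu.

x − T + W/2 = 11 − 11 + 3 = 3.
GR = (1 − 1/4) × 3² / 12 = 0.75 × 9 / 12 = 0.5625 dB.
Output = 11 − 0.5625 = 10.4375 dBu.

10.4375 dBu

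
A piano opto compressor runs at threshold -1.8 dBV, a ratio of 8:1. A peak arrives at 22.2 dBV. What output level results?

1.2 dBV

The input is 24 dB above the -1.8 dBV threshold.
The 24 dB excess becomes 3 dB after 8:1 reduction.
That puts the output at 1.2 dBV.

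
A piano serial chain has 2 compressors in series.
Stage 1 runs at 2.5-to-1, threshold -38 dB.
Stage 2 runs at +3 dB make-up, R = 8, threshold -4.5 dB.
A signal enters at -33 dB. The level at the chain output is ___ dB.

Stage 1: overshoot 5 dB → 5/2.5 = 2 dB → -36 dB.
Stage 2: -36 dB ≤ -4.5 dB, so stage 2 doesn't engage; make-up brings it to -33 dB.

-33 dB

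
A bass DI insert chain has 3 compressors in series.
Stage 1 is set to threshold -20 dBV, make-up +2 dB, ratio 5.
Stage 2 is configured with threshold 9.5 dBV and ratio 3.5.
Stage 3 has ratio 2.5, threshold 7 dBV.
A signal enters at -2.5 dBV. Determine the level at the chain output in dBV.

-14.5 dBV

Stage 1: -2.5 dBV is 17.5 dB over -20 dBV; at 5:1 that becomes 3.5 dB over, giving -16.5 dBV; +2 dB make-up → -14.5 dBV.
Stage 2: -14.5 dBV is at or below the 9.5 dBV threshold — no compression; output -14.5 dBV.
Stage 3: -14.5 dBV ≤ 7 dBV, so stage 3 doesn't engage; output -14.5 dBV.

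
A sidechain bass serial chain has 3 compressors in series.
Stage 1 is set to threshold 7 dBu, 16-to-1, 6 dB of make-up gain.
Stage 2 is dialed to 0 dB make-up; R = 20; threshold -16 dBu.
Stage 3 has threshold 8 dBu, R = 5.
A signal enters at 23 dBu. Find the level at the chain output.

-14.5 dBu

Stage 1: overshoot 16 dB → 16/16 = 1 dB → 8 dBu; +6 dB make-up → 14 dBu.
Stage 2: 30 dB above -16 dBu, reduced 20:1 to 1.5 dB above → -14.5 dBu.
Stage 3: -14.5 dBu ≤ 8 dBu, so stage 3 doesn't engage; output -14.5 dBu.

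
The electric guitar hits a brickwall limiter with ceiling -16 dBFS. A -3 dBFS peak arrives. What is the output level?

The limiter clamps the peak to its -16 dBFS ceiling.

-16 dBFS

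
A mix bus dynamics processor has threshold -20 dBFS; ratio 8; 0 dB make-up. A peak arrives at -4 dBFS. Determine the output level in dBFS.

-18 dBFS

Overshoot: -4 − (-20) = 16 dB.
8:1 compression reduces that to 16/8 = 2 dB over.
So the level is -20 + 2 = -18 dBFS.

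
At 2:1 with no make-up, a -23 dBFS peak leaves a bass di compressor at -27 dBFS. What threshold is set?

Let T be the threshold. Output overshoot = (input overshoot)/R, so -27 − T = (-23 − T)/2.
2·(-27 − T) = -23 − T → 1·T = -54 − (-23) = -31.
T = -31/1 = -31 dBFS.

-31 dBFS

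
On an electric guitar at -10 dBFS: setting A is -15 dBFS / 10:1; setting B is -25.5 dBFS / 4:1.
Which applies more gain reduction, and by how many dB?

B, by 7.125 dB

A: 5 dB over, compressed to 0.5 dB over, so 4.5 dB of GR.
B: 15.5 dB over, compressed to 3.875 dB over, so 11.625 dB of GR.
Difference: 7.125 dB in favour of B.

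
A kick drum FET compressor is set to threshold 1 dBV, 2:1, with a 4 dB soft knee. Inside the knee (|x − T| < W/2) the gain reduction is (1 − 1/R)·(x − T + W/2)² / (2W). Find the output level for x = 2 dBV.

x − T + W/2 = 2 − 1 + 2 = 3.
GR = (1 − 1/2) × 3² / 8 = 0.5 × 9 / 8 = 0.5625 dB.
Output = 2 − 0.5625 = 1.4375 dBV.

1.4375 dBV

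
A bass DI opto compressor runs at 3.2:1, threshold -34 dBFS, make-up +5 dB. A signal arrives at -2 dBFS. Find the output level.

Overshoot: -2 − (-34) = 32 dB.
3.2:1 compression reduces that to 32/3.2 = 10 dB over.
Output = -34 + 10 = -24 dBFS; make-up adds 5 dB, giving -19 dBFS.

-19 dBFS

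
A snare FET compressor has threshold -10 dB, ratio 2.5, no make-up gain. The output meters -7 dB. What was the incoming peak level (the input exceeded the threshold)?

That's 3 dB above the -10 dB threshold.
Before 2.5:1 compression the overshoot was 3 × 2.5 = 7.5 dB, so input = -10 + 7.5 = -2.5 dB.

-2.5 dB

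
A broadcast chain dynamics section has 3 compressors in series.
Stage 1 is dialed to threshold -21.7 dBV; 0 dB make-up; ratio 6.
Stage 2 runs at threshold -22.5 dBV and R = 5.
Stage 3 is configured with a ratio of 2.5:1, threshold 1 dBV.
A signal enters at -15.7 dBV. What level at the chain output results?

Stage 1: -15.7 dBV is 6 dB over -21.7 dBV; at 6:1 that becomes 1 dB over, giving -20.7 dBV.
Stage 2: overshoot 1.8 dB → 1.8/5 = 0.36 dB → -22.14 dBV.
Stage 3: -22.14 dBV ≤ 1 dBV, so stage 3 doesn't engage; output -22.14 dBV.

-22.14 dBV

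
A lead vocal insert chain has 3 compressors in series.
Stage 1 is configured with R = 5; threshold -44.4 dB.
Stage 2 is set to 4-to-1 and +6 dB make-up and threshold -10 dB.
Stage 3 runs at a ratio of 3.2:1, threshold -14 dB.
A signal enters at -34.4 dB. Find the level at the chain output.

Stage 1: 10 dB above -44.4 dB, reduced 5:1 to 2 dB above → -42.4 dB.
Stage 2: -42.4 dB is at or below the -10 dB threshold — no compression; make-up brings it to -36.4 dB.
Stage 3: -36.4 dB ≤ -14 dB, so stage 3 doesn't engage; output -36.4 dB.

-36.4 dB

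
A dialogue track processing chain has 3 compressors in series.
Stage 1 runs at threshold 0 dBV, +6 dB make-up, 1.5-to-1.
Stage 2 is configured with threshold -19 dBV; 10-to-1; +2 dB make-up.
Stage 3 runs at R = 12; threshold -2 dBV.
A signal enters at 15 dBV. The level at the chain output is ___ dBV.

-13.5 dBV

Stage 1: 15 dBV is 15 dB over 0 dBV; at 1.5:1 that becomes 10 dB over, giving 10 dBV; +6 dB make-up → 16 dBV.
Stage 2: 35 dB above -19 dBV, reduced 10:1 to 3.5 dB above → -15.5 dBV; +2 dB make-up → -13.5 dBV.
Stage 3: -13.5 dBV is at or below the -2 dBV threshold — no compression; output -13.5 dBV.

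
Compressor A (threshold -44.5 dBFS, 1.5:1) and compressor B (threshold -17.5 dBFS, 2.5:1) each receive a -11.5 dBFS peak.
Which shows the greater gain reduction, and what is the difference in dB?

A, by 7.4 dB

A: overshoot 33 dB → output overshoot 22 dB → GR 11 dB.
B: overshoot 6 dB → output overshoot 2.4 dB → GR 3.6 dB.
Difference: 7.4 dB in favour of A.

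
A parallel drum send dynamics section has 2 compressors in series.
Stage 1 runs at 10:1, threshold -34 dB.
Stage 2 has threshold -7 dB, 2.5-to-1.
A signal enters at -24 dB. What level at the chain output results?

-33 dB

Stage 1: 10 dB above -34 dB, reduced 10:1 to 1 dB above → -33 dB.
Stage 2: -33 dB ≤ -7 dB, so stage 2 doesn't engage; output -33 dB.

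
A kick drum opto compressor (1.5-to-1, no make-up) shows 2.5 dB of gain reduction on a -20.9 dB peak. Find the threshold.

-28.4 dB

Let T be the threshold. Output overshoot = (input overshoot)/R, so -23.4 − T = (-20.9 − T)/1.5.
1.5·(-23.4 − T) = -20.9 − T → 0.5·T = -35.1 − (-20.9) = -14.2.
T = -14.2/0.5 = -28.4 dB.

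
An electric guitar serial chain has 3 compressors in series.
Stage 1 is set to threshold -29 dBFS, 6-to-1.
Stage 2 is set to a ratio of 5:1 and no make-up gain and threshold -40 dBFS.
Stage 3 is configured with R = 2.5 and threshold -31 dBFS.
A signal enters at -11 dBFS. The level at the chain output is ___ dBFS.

-37.2 dBFS

Stage 1: -11 dBFS is 18 dB over -29 dBFS; at 6:1 that becomes 3 dB over, giving -26 dBFS.
Stage 2: 14 dB above -40 dBFS, reduced 5:1 to 2.8 dB above → -37.2 dBFS.
Stage 3: below threshold (-37.2 ≤ -31); passes unchanged; output -37.2 dBFS.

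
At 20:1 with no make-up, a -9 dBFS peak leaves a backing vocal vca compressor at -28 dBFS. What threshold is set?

Input is 20 dB above T (since output overshoot × R = input overshoot: (-28 − T)·20 = -9 − T gives T = -29 dBFS).
Check: -29 + (-9 − (-29))/20 = -29 + 1 = -28 dBFS. ✓

-29 dBFS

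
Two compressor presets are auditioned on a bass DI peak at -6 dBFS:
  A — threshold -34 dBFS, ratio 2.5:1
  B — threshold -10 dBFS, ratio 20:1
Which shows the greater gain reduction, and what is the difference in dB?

A: GR = 28 − 28/2.5 = 16.8 dB.
B: GR = 4 − 4/20 = 3.8 dB.
Difference: 13 dB in favour of A.

A, by 13 dB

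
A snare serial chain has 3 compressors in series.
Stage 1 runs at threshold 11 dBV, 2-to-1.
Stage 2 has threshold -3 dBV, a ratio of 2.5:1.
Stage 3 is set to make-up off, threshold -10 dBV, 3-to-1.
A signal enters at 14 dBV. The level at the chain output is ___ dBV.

-5.6 dBV

Stage 1: 3 dB above 11 dBV, reduced 2:1 to 1.5 dB above → 12.5 dBV.
Stage 2: overshoot 15.5 dB → 15.5/2.5 = 6.2 dB → 3.2 dBV.
Stage 3: overshoot 13.2 dB → 13.2/3 = 4.4 dB → -5.6 dBV.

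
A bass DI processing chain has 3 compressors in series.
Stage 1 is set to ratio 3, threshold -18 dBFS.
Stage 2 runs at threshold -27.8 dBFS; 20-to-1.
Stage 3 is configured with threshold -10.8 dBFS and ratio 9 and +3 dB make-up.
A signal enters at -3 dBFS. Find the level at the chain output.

Stage 1: overshoot 15 dB → 15/3 = 5 dB → -13 dBFS.
Stage 2: overshoot 14.8 dB → 14.8/20 = 0.74 dB → -27.06 dBFS.
Stage 3: -27.06 dBFS is at or below the -10.8 dBFS threshold — no compression; make-up brings it to -24.06 dBFS.

-24.06 dBFS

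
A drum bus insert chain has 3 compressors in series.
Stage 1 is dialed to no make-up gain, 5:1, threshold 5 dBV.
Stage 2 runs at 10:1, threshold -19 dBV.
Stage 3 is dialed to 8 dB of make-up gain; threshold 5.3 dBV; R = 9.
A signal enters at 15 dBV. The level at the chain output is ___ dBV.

Stage 1: 10 dB above 5 dBV, reduced 5:1 to 2 dB above → 7 dBV.
Stage 2: 26 dB above -19 dBV, reduced 10:1 to 2.6 dB above → -16.4 dBV.
Stage 3: below threshold (-16.4 ≤ 5.3); passes unchanged; make-up brings it to -8.4 dBV.

-8.4 dBV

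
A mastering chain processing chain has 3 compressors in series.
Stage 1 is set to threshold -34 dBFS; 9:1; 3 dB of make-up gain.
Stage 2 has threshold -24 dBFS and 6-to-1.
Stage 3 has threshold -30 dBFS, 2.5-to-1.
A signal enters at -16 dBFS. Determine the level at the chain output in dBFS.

-29.6 dBFS

Stage 1: -16 dBFS is 18 dB over -34 dBFS; at 9:1 that becomes 2 dB over, giving -32 dBFS; +3 dB make-up → -29 dBFS.
Stage 2: -29 dBFS ≤ -24 dBFS, so stage 2 doesn't engage; output -29 dBFS.
Stage 3: -29 dBFS is 1 dB over -30 dBFS; at 2.5:1 that becomes 0.4 dB over, giving -29.6 dBFS.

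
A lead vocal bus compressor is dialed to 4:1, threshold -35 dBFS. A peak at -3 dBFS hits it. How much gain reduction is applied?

24 dB

-3 dBFS exceeds the threshold by 32 dB.
At 4:1, output sits 32/4 = 8 dB above threshold.
Gain reduction = 32 − 8 = 24 dB.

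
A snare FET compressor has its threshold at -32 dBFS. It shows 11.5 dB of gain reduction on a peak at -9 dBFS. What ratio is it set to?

2:1

Input overshoot = -9 − (-32) = 23 dB.
Output overshoot = 23 − 11.5 = 11.5 dB.
Ratio = input overshoot / output overshoot = 23 / 11.5 = 2.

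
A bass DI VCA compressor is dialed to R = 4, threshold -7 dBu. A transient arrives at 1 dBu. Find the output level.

The input is 8 dB above the -7 dBu threshold.
4:1 compression reduces that to 8/4 = 2 dB over.
So the level is -7 + 2 = -5 dBu.

-5 dBu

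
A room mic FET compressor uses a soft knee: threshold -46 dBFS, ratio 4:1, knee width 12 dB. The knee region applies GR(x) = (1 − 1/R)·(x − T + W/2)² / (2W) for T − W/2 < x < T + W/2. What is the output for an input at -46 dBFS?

x − T + W/2 = -46 − (-46) + 6 = 6.
GR = (1 − 1/4) × 6² / 24 = 0.75 × 36 / 24 = 1.125 dB.
Output = -46 − 1.125 = -47.125 dBFS.

-47.125 dBFS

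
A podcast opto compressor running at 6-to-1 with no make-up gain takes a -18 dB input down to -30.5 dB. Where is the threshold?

-33 dB

Input is 15 dB above T (since output overshoot × R = input overshoot: (-30.5 − T)·6 = -18 − T gives T = -33 dB).
Check: -33 + (-18 − (-33))/6 = -33 + 2.5 = -30.5 dB. ✓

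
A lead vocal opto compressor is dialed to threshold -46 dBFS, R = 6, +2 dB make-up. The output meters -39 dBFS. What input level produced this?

Remove make-up: -39 − 2 = -41 dBFS.
That's 5 dB above the -46 dBFS threshold.
Undo the ratio: input overshoot = 5 × 6 = 30 dB, giving input = -16 dBFS.

-16 dBFS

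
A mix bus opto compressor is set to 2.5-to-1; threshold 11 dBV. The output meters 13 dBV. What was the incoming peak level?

16 dBV

Post-compression overshoot = 13 − 11 = 2 dB.
Input overshoot = R × output overshoot = 5 dB → input = 11 + 5 = 16 dBV.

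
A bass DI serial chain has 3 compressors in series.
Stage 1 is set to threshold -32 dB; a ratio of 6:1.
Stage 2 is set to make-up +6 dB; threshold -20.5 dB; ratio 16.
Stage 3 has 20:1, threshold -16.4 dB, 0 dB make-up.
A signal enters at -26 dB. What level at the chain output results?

-25 dB

Stage 1: 6 dB above -32 dB, reduced 6:1 to 1 dB above → -31 dB.
Stage 2: below threshold (-31 ≤ -20.5); passes unchanged; make-up brings it to -25 dB.
Stage 3: -25 dB ≤ -16.4 dB, so stage 3 doesn't engage; output -25 dB.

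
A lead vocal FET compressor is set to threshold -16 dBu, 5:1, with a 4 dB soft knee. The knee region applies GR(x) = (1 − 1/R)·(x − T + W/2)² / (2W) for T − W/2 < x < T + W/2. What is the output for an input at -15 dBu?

x − T + W/2 = -15 − (-16) + 2 = 3.
GR = (1 − 1/5) × 3² / 8 = 0.8 × 9 / 8 = 0.9 dB.
Output = -15 − 0.9 = -15.9 dBu.

-15.9 dBu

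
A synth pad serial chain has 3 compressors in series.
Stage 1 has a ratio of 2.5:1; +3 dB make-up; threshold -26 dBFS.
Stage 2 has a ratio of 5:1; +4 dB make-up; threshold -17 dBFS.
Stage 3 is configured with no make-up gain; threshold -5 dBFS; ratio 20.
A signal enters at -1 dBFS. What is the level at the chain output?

Stage 1: -1 dBFS is 25 dB over -26 dBFS; at 2.5:1 that becomes 10 dB over, giving -16 dBFS; +3 dB make-up → -13 dBFS.
Stage 2: 4 dB above -17 dBFS, reduced 5:1 to 0.8 dB above → -16.2 dBFS; +4 dB make-up → -12.2 dBFS.
Stage 3: below threshold (-12.2 ≤ -5); passes unchanged; output -12.2 dBFS.

-12.2 dBFS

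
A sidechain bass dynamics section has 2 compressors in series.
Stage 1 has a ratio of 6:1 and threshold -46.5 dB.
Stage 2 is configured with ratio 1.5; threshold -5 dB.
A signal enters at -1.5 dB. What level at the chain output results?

Stage 1: overshoot 45 dB → 45/6 = 7.5 dB → -39 dB.
Stage 2: -39 dB is at or below the -5 dB threshold — no compression; output -39 dB.

-39 dB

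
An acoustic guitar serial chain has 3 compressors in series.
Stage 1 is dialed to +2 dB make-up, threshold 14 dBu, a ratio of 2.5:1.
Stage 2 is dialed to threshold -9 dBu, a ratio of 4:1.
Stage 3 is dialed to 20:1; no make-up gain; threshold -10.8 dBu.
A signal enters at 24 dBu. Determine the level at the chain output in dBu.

Stage 1: 24 dBu is 10 dB over 14 dBu; at 2.5:1 that becomes 4 dB over, giving 18 dBu; +2 dB make-up → 20 dBu.
Stage 2: 29 dB above -9 dBu, reduced 4:1 to 7.25 dB above → -1.75 dBu.
Stage 3: overshoot 9.05 dB → 9.05/20 = 0.4525 dB → -10.3475 dBu.

-10.3475 dBu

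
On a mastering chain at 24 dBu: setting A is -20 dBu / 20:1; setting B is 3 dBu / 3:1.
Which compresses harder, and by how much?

A, by 27.8 dB

A: 44 dB over, compressed to 2.2 dB over, so 41.8 dB of GR.
B: 21 dB over, compressed to 7 dB over, so 14 dB of GR.
A reduces 27.8 dB more.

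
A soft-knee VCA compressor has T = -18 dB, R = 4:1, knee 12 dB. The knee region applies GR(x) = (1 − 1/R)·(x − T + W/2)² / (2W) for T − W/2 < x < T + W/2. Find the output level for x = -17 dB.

x − T + W/2 = -17 − (-18) + 6 = 7.
GR = (1 − 1/4) × 7² / 24 = 0.75 × 49 / 24 = 1.53125 dB.
Output = -17 − 1.53125 = -18.53125 dB.

-18.53125 dB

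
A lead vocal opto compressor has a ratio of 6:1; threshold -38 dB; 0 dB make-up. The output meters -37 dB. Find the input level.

-32 dB

That's 1 dB above the -38 dB threshold.
Before 6:1 compression the overshoot was 1 × 6 = 6 dB, so input = -38 + 6 = -32 dB.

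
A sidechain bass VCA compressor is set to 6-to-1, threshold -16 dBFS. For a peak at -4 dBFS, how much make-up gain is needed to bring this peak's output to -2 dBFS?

12 dB

Overshoot 12 dB → 12/6 = 2 dB after compression, so the compressed level is -16 + 2 = -14 dBFS.
Make-up = target − compressed = -2 − (-14) = 12 dB.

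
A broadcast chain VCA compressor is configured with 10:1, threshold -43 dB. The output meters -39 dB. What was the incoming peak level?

The compressed level sits -39 − (-43) = 4 dB over threshold.
Undo the ratio: input overshoot = 4 × 10 = 40 dB, giving input = -3 dB.

-3 dB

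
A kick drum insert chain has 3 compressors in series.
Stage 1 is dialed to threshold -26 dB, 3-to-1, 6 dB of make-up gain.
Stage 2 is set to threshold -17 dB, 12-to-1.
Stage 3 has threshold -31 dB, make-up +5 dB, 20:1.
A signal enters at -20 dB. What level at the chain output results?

Stage 1: overshoot 6 dB → 6/3 = 2 dB → -24 dB; +6 dB make-up → -18 dB.
Stage 2: below threshold (-18 ≤ -17); passes unchanged; output -18 dB.
Stage 3: 13 dB above -31 dB, reduced 20:1 to 0.65 dB above → -30.35 dB; +5 dB make-up → -25.35 dB.

-25.35 dB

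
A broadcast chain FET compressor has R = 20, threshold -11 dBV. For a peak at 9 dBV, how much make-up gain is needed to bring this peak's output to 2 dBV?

12 dB

Overshoot 20 dB → 20/20 = 1 dB after compression, so the compressed level is -11 + 1 = -10 dBV.
Make-up = target − compressed = 2 − (-10) = 12 dB.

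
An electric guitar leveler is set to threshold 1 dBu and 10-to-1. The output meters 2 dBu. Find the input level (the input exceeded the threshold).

Post-compression overshoot = 2 − 1 = 1 dB.
Before 10:1 compression the overshoot was 1 × 10 = 10 dB, so input = 1 + 10 = 11 dBu.

11 dBu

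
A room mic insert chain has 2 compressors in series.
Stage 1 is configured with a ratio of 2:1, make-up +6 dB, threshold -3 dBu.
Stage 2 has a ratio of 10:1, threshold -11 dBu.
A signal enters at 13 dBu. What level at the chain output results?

Stage 1: 16 dB above -3 dBu, reduced 2:1 to 8 dB above → 5 dBu; +6 dB make-up → 11 dBu.
Stage 2: 22 dB above -11 dBu, reduced 10:1 to 2.2 dB above → -8.8 dBu.

-8.8 dBu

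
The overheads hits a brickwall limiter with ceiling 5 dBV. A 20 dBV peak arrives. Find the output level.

At ∞:1, everything above 5 dBV is held at the ceiling.

5 dBV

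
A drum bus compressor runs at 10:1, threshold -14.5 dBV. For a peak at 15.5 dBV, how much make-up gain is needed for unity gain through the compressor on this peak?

27 dB

Without make-up, output = threshold + overshoot/10 = -14.5 + 3 = -11.5 dBV.
Gap to target: 27 dB.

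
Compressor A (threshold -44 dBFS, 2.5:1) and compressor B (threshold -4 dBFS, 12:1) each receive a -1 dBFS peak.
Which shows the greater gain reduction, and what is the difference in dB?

A, by 23.05 dB

A: 43 dB over, compressed to 17.2 dB over, so 25.8 dB of GR.
B: 3 dB over, compressed to 0.25 dB over, so 2.75 dB of GR.
Difference: 23.05 dB in favour of A.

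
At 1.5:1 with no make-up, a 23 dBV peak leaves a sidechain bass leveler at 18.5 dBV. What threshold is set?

Gain reduction = 23 − 18.5 = 4.5 dB; output overshoot = GR / (R − 1) = 4.5 / 0.5 = 9 dB.
Threshold = output − output overshoot = 18.5 − 9 = 9.5 dBV.

9.5 dBV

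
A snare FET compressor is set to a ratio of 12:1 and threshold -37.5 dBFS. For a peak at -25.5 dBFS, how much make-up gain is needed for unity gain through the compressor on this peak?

11 dB

The peak compresses to -37.5 + 12/12 = -36.5 dBFS.
To reach -25.5 dBFS requires -25.5 − (-36.5) = 11 dB of make-up.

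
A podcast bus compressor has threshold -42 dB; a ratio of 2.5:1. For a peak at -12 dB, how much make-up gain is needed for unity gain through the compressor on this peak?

Overshoot 30 dB → 30/2.5 = 12 dB after compression, so the compressed level is -42 + 12 = -30 dB.
Make-up = target − compressed = -12 − (-30) = 18 dB.

18 dB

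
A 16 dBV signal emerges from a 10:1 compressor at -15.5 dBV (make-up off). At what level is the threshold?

Gain reduction = 16 − (-15.5) = 31.5 dB; output overshoot = GR / (R − 1) = 31.5 / 9 = 3.5 dB.
Threshold = output − output overshoot = -15.5 − 3.5 = -19 dBV.

-19 dBV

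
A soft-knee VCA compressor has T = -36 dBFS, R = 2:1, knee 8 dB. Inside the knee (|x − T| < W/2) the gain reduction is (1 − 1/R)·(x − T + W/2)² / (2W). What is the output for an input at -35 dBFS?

-35.78125 dBFS

x − T + W/2 = -35 − (-36) + 4 = 5.
GR = (1 − 1/2) × 5² / 16 = 0.5 × 25 / 16 = 0.78125 dB.
Output = -35 − 0.78125 = -35.78125 dBFS.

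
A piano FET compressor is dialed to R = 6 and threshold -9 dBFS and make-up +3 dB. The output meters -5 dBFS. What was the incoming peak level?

-3 dBFS

Stripping the +3 dB make-up gives -8 dBFS at the gain stage.
That's 1 dB above the -9 dBFS threshold.
Undo the ratio: input overshoot = 1 × 6 = 6 dB, giving input = -3 dBFS.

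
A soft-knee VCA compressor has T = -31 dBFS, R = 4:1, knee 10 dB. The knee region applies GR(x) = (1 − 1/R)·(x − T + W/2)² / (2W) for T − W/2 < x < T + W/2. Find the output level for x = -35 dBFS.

-35.0375 dBFS

x − T + W/2 = -35 − (-31) + 5 = 1.
GR = (1 − 1/4) × 1² / 20 = 0.75 × 1 / 20 = 0.0375 dB.
Output = -35 − 0.0375 = -35.0375 dBFS.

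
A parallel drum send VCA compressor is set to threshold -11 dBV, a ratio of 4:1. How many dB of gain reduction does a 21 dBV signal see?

Overshoot = 21 − (-11) = 32 dB.
A 4:1 ratio leaves 8 dB of that excess.
GR = overshoot in − overshoot out = 32 − 8 = 24 dB.

24 dB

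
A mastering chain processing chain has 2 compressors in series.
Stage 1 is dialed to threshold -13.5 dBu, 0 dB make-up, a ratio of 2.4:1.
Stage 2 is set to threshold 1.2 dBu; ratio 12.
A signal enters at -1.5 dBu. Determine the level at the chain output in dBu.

Stage 1: 12 dB above -13.5 dBu, reduced 2.4:1 to 5 dB above → -8.5 dBu.
Stage 2: -8.5 dBu ≤ 1.2 dBu, so stage 2 doesn't engage; output -8.5 dBu.

-8.5 dBu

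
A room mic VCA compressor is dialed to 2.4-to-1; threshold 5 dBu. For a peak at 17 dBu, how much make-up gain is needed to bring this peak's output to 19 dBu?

9 dB

The peak compresses to 5 + 12/2.4 = 10 dBu.
To reach 19 dBu requires 19 − 10 = 9 dB of make-up.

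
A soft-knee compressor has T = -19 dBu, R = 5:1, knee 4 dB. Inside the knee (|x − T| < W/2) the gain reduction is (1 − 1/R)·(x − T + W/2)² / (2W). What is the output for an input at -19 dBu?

x − T + W/2 = -19 − (-19) + 2 = 2.
GR = (1 − 1/5) × 2² / 8 = 0.8 × 4 / 8 = 0.4 dB.
Output = -19 − 0.4 = -19.4 dBu.

-19.4 dBu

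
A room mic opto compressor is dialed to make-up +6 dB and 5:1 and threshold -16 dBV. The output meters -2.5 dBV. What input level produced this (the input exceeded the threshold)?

21.5 dBV

Stripping the +6 dB make-up gives -8.5 dBV at the gain stage.
The compressed level sits -8.5 − (-16) = 7.5 dB over threshold.
Before 5:1 compression the overshoot was 7.5 × 5 = 37.5 dB, so input = -16 + 37.5 = 21.5 dBV.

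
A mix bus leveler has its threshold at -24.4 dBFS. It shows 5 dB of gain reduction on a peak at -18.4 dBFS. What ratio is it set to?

Input overshoot = -18.4 − (-24.4) = 6 dB.
Output overshoot = 6 − 5 = 1 dB.
Ratio = input overshoot / output overshoot = 6 / 1 = 6.

6:1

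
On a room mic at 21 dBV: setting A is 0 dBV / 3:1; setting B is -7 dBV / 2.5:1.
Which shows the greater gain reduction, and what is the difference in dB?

A: 21 dB over, compressed to 7 dB over, so 14 dB of GR.
B: 28 dB over, compressed to 11.2 dB over, so 16.8 dB of GR.
B applies 2.8 dB more gain reduction.

B, by 2.8 dB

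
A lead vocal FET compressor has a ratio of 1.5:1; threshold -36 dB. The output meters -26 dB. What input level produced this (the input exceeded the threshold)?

Post-compression overshoot = -26 − (-36) = 10 dB.
Undo the ratio: input overshoot = 10 × 1.5 = 15 dB, giving input = -21 dB.

-21 dB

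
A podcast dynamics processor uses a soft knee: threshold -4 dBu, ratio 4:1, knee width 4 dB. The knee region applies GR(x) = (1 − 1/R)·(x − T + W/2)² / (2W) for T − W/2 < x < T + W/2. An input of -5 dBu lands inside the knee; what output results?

-5.09375 dBu

x − T + W/2 = -5 − (-4) + 2 = 1.
GR = (1 − 1/4) × 1² / 8 = 0.75 × 1 / 8 = 0.09375 dB.
Output = -5 − 0.09375 = -5.09375 dBu.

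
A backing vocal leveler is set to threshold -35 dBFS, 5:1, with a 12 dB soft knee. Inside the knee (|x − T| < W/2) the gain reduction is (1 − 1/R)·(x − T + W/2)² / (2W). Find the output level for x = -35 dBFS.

-36.2 dBFS

x − T + W/2 = -35 − (-35) + 6 = 6.
GR = (1 − 1/5) × 6² / 24 = 0.8 × 36 / 24 = 1.2 dB.
Output = -35 − 1.2 = -36.2 dBFS.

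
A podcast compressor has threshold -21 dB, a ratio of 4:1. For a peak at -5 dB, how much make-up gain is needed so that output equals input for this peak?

12 dB

The peak compresses to -21 + 16/4 = -17 dB.
To reach -5 dB requires -5 − (-17) = 12 dB of make-up.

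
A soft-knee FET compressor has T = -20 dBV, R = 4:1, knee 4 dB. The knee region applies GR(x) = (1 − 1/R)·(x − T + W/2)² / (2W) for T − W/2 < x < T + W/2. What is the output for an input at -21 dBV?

x − T + W/2 = -21 − (-20) + 2 = 1.
GR = (1 − 1/4) × 1² / 8 = 0.75 × 1 / 8 = 0.09375 dB.
Output = -21 − 0.09375 = -21.09375 dBV.

-21.09375 dBV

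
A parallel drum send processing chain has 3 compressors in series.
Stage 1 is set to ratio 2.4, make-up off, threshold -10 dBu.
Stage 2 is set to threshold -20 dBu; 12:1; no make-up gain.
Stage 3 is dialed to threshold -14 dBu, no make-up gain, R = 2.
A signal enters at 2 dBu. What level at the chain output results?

-18.75 dBu

Stage 1: 2 dBu is 12 dB over -10 dBu; at 2.4:1 that becomes 5 dB over, giving -5 dBu.
Stage 2: overshoot 15 dB → 15/12 = 1.25 dB → -18.75 dBu.
Stage 3: below threshold (-18.75 ≤ -14); passes unchanged; output -18.75 dBu.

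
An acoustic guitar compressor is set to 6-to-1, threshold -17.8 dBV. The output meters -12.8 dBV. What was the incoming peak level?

Post-compression overshoot = -12.8 − (-17.8) = 5 dB.
Input overshoot = R × output overshoot = 30 dB → input = -17.8 + 30 = 12.2 dBV.

12.2 dBV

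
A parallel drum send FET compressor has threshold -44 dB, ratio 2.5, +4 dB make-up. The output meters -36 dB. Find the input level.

Before make-up, the level was -36 − 4 = -40 dB.
The compressed level sits -40 − (-44) = 4 dB over threshold.
Undo the ratio: input overshoot = 4 × 2.5 = 10 dB, giving input = -34 dB.

-34 dB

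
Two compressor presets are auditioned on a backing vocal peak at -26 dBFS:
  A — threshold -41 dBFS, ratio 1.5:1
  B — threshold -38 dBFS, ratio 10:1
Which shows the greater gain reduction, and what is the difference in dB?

A: overshoot 15 dB → output overshoot 10 dB → GR 5 dB.
B: overshoot 12 dB → output overshoot 1.2 dB → GR 10.8 dB.
B reduces 5.8 dB more.

B, by 5.8 dB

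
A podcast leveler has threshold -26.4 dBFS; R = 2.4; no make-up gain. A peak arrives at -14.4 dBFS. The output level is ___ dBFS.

The input is 12 dB above the -26.4 dBFS threshold.
The 12 dB excess becomes 5 dB after 2.4:1 reduction.
So the level is -26.4 + 5 = -21.4 dBFS.

-21.4 dBFS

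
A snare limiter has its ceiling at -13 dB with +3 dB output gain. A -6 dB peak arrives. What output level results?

A brickwall limiter is an ∞:1 compressor: any input above the ceiling is clamped to -13 dB.
Output gain then adds 3 dB: -13 + 3 = -10 dB.

-10 dB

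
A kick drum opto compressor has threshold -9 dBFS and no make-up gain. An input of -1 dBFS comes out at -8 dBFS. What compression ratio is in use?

8:1

Input overshoot = -1 − (-9) = 8 dB; output overshoot = -8 − (-9) = 1 dB.
Ratio = 8 / 1 = 8.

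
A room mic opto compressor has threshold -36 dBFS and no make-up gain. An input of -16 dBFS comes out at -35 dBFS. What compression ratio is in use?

Input overshoot = -16 − (-36) = 20 dB; output overshoot = -35 − (-36) = 1 dB.
Ratio = 20 / 1 = 20.

20:1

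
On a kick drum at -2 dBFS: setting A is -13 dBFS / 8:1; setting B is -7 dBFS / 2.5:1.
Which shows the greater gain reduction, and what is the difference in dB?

A: GR = 11 − 11/8 = 9.625 dB.
B: GR = 5 − 5/2.5 = 3 dB.
A reduces 6.625 dB more.

A, by 6.625 dB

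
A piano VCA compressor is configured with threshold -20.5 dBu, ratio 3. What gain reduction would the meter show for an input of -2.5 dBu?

12 dB

The signal is 18 dB above threshold.
After 3:1 compression the overshoot becomes 18/3 = 6 dB.
Gain reduction = 18 − 6 = 12 dB.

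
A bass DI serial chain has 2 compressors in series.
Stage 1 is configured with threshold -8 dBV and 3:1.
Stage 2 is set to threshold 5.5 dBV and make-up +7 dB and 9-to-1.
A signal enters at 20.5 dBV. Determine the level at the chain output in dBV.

8.5 dBV

Stage 1: 28.5 dB above -8 dBV, reduced 3:1 to 9.5 dB above → 1.5 dBV.
Stage 2: 1.5 dBV is at or below the 5.5 dBV threshold — no compression; make-up brings it to 8.5 dBV.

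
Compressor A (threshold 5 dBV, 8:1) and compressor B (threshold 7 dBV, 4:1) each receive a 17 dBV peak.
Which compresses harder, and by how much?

A, by 3 dB

A: 12 dB over, compressed to 1.5 dB over, so 10.5 dB of GR.
B: 10 dB over, compressed to 2.5 dB over, so 7.5 dB of GR.
A applies 3 dB more gain reduction.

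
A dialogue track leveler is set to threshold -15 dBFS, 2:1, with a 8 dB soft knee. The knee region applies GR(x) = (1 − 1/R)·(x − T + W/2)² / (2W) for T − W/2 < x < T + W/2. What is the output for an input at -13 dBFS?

x − T + W/2 = -13 − (-15) + 4 = 6.
GR = (1 − 1/2) × 6² / 16 = 0.5 × 36 / 16 = 1.125 dB.
Output = -13 − 1.125 = -14.125 dBFS.

-14.125 dBFS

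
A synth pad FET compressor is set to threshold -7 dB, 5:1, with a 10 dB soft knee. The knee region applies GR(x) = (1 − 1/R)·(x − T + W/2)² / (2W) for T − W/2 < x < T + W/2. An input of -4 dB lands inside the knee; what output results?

x − T + W/2 = -4 − (-7) + 5 = 8.
GR = (1 − 1/5) × 8² / 20 = 0.8 × 64 / 20 = 2.56 dB.
Output = -4 − 2.56 = -6.56 dB.

-6.56 dB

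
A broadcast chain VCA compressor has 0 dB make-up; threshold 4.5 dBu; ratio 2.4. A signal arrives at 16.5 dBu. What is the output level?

Overshoot: 16.5 − 4.5 = 12 dB.
The 12 dB excess becomes 5 dB after 2.4:1 reduction.
So the level is 4.5 + 5 = 9.5 dBu.

9.5 dBu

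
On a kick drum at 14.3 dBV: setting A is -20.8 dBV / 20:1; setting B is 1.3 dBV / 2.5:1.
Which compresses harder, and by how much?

A, by 25.545 dB

A: overshoot 35.1 dB → output overshoot 1.755 dB → GR 33.345 dB.
B: overshoot 13 dB → output overshoot 5.2 dB → GR 7.8 dB.
A reduces 25.545 dB more.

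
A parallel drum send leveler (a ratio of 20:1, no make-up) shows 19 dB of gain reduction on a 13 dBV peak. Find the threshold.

Gain reduction = 13 − (-6) = 19 dB; output overshoot = GR / (R − 1) = 19 / 19 = 1 dB.
Threshold = output − output overshoot = -6 − 1 = -7 dBV.

-7 dBV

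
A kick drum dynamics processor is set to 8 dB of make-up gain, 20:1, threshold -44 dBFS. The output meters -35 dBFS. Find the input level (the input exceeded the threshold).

-24 dBFS

Stripping the +8 dB make-up gives -43 dBFS at the gain stage.
That's 1 dB above the -44 dBFS threshold.
Undo the ratio: input overshoot = 1 × 20 = 20 dB, giving input = -24 dBFS.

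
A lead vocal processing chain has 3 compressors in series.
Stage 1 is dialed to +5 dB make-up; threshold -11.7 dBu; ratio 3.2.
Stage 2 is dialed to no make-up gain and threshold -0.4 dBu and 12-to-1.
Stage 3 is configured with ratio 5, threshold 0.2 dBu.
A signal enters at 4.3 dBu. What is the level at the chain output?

Stage 1: 16 dB above -11.7 dBu, reduced 3.2:1 to 5 dB above → -6.7 dBu; +5 dB make-up → -1.7 dBu.
Stage 2: below threshold (-1.7 ≤ -0.4); passes unchanged; output -1.7 dBu.
Stage 3: -1.7 dBu is at or below the 0.2 dBu threshold — no compression; output -1.7 dBu.

-1.7 dBu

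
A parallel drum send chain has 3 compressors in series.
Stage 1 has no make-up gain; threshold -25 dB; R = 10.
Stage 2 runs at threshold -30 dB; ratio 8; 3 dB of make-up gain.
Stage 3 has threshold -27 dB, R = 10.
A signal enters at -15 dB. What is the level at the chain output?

Stage 1: 10 dB above -25 dB, reduced 10:1 to 1 dB above → -24 dB.
Stage 2: overshoot 6 dB → 6/8 = 0.75 dB → -29.25 dB; +3 dB make-up → -26.25 dB.
Stage 3: overshoot 0.75 dB → 0.75/10 = 0.075 dB → -26.925 dB.

-26.925 dB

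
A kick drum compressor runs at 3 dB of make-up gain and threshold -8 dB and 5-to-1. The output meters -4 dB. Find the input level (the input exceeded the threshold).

Before make-up, the level was -4 − 3 = -7 dB.
The compressed level sits -7 − (-8) = 1 dB over threshold.
Before 5:1 compression the overshoot was 1 × 5 = 5 dB, so input = -8 + 5 = -3 dB.

-3 dB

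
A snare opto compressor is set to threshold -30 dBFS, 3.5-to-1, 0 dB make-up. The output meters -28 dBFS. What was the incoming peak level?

The compressed level sits -28 − (-30) = 2 dB over threshold.
Before 3.5:1 compression the overshoot was 2 × 3.5 = 7 dB, so input = -30 + 7 = -23 dBFS.

-23 dBFS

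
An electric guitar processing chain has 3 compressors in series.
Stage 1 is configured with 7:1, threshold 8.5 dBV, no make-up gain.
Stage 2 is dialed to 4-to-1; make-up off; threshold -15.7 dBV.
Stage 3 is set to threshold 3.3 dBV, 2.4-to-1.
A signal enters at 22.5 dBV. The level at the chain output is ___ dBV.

-9.15 dBV

Stage 1: 22.5 dBV is 14 dB over 8.5 dBV; at 7:1 that becomes 2 dB over, giving 10.5 dBV.
Stage 2: 10.5 dBV is 26.2 dB over -15.7 dBV; at 4:1 that becomes 6.55 dB over, giving -9.15 dBV.
Stage 3: below threshold (-9.15 ≤ 3.3); passes unchanged; output -9.15 dBV.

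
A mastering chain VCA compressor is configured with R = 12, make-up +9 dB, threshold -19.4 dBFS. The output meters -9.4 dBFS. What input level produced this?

Before make-up, the level was -9.4 − 9 = -18.4 dBFS.
The compressed level sits -18.4 − (-19.4) = 1 dB over threshold.
Before 12:1 compression the overshoot was 1 × 12 = 12 dB, so input = -19.4 + 12 = -7.4 dBFS.

-7.4 dBFS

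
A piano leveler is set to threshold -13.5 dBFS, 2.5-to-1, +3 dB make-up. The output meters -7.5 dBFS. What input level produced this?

Stripping the +3 dB make-up gives -10.5 dBFS at the gain stage.
That's 3 dB above the -13.5 dBFS threshold.
Undo the ratio: input overshoot = 3 × 2.5 = 7.5 dB, giving input = -6 dBFS.

-6 dBFS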